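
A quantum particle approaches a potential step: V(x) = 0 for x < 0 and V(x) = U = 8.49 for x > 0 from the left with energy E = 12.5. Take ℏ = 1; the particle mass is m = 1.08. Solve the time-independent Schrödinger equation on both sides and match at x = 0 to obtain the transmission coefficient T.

T = 0.923

The wavenumbers are k₁ = √(2mE)/ℏ = 5.196 on the left and k₂ = √(2m(E − U))/ℏ = 2.943 on the right.
Matching ψ and ψ′ at x = 0 gives r = (k₁ − k₂)/(k₁ + k₂), so R = r² = 0.07663 and T = 1 − R = 0.9234.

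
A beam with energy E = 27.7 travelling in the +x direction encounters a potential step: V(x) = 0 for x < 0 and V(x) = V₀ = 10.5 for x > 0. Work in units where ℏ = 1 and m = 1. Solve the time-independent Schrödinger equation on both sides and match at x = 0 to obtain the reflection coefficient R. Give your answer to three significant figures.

R = 0.0141

On each side the TISE gives plane waves with k = √(2m(E − V))/ℏ: k₁ = √(2·1·27.7) = 7.443, k₂ = √(2·1·17.2) = 5.865.
Matching ψ and ψ′ at x = 0 gives r = (k₁ − k₂)/(k₁ + k₂), so R = r² = 0.01406 and T = 1 − R = 0.9859.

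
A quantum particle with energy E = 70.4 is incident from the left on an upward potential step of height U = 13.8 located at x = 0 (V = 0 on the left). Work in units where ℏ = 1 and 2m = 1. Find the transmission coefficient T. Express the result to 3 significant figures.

On each side the TISE gives plane waves with k = √(2m(E − V))/ℏ: k₁ = √(2·½·70.4) = 8.390, k₂ = √(2·½·56.6) = 7.523.
Continuity of ψ and ψ′ at the step yields the reflection amplitude r = (k₁ − k₂)/(k₁ + k₂) = 0.05449; thus R = |r|² = 0.002969, T = 0.9970.

T = 0.997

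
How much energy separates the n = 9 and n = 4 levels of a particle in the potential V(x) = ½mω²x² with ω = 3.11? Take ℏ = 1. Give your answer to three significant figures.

E_n = ℏω(n + ½), so ΔE = (9 − 4) ℏω = 5 × 3.11 = 15.55.

ΔE = 15.6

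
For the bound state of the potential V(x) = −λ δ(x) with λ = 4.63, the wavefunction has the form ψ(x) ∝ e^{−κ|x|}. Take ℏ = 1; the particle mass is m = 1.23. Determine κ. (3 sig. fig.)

κ = 5.69

Integrate −(ℏ²/2m)ψ'' − λδ(x)ψ = Eψ from −ε to +ε: the ψ'' term gives ψ'(0⁺) − ψ'(0⁻) and the δ term gives −(2mλ/ℏ²)ψ(0).
With ψ ∝ e^{−κ|x|} this yields −2κ = −2mλ/ℏ², so κ = mλ/ℏ² = 5.695.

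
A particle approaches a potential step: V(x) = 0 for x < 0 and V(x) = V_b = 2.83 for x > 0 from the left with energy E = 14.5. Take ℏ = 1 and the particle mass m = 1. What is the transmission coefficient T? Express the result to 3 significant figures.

T = 0.997

On each side the TISE gives plane waves with k = √(2m(E − V))/ℏ: k₁ = √(2·1·14.5) = 5.385, k₂ = √(2·1·11.67) = 4.831.
Matching ψ and ψ′ at x = 0 gives r = (k₁ − k₂)/(k₁ + k₂), so R = r² = 0.002941 and T = 1 − R = 0.9971.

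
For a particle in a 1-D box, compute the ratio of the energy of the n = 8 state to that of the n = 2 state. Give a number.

16

Since E_n ∝ n², the ratio is (8/2)² = 16.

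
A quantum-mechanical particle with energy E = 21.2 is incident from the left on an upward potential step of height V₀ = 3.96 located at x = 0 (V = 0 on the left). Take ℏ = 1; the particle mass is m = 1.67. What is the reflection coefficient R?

On each side the TISE gives plane waves with k = √(2m(E − V))/ℏ: k₁ = √(2·1.67·21.2) = 8.415, k₂ = √(2·1.67·17.24) = 7.588.
Matching ψ and ψ′ at x = 0 gives r = (k₁ − k₂)/(k₁ + k₂), so R = r² = 0.002667 and T = 1 − R = 0.9973.

R = 0.00267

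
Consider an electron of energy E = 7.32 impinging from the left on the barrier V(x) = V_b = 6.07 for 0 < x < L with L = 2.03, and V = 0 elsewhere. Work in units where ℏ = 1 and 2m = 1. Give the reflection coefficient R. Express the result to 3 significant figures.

E > V_b: inside the barrier k₂ = √(2m(E − V_b))/ℏ = 1.118, k₂L = 2.270.
Matching at both interfaces gives T⁻¹ = 1 + V_b² sin²(k₂L) / [4E(E − V_b)] = 1.590, hence T = 0.629.
R = 1 − T = 0.371.

R = 0.371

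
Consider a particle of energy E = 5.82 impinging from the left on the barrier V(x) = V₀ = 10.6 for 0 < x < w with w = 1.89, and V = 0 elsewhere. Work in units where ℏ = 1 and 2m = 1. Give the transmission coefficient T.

E < V₀: inside the barrier ψ ∝ e^{±κx} with κ = √(2m(V₀ − E))/ℏ = 2.186.
κw = 4.132, sinh(κw) = 31.15.
Matching ψ, ψ′ at both faces gives T = [1 + V₀² sinh²(κw) / (4E(V₀ − E))]⁻¹ = 1/980.6 = 0.00102.

T = 0.00102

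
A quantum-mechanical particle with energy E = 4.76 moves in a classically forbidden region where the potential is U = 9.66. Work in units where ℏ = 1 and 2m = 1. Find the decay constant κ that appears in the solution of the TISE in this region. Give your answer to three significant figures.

κ = 2.21

Since E < U the TISE in this region is ψ'' = κ²ψ with κ = √(2m(U − E))/ℏ.
κ = √(2 × 0.5 × 4.9) = 2.214.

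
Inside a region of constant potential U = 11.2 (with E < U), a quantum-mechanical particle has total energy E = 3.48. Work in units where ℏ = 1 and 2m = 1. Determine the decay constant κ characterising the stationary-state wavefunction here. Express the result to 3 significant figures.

Since E < U the TISE in this region is ψ'' = κ²ψ with κ = √(2m(U − E))/ℏ.
κ = √(2 × 0.5 × 7.72) = 2.778.

κ = 2.78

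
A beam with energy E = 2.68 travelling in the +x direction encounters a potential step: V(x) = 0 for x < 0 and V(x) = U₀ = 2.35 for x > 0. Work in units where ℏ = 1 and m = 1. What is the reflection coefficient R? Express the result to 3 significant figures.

On each side the TISE gives plane waves with k = √(2m(E − V))/ℏ: k₁ = √(2·1·2.68) = 2.315, k₂ = √(2·1·0.33) = 0.8124.
Matching ψ and ψ′ at x = 0 gives r = (k₁ − k₂)/(k₁ + k₂), so R = r² = 0.2309 and T = 1 − R = 0.7691.

R = 0.231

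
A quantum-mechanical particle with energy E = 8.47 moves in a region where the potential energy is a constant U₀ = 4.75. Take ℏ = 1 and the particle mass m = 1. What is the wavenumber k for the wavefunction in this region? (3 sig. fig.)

k = 2.73

With E > U₀ the solution is oscillatory, ψ ∝ e^{±ikx} with k = √(2m(E − U₀))/ℏ.
k = √(2 × 1 × 3.72) = 2.728.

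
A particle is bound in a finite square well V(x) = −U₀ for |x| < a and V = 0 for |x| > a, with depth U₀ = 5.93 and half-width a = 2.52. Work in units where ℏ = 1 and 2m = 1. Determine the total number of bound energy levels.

N = 4

The dimensionless depth is z₀ = a√(2mU₀)/ℏ = 2.52 × √(5.930) = 6.137.
A new bound state (alternating even/odd) appears each time z₀ passes a multiple of π/2, so N = ⌊2z₀/π⌋ + 1 = ⌊3.907⌋ + 1 = 4.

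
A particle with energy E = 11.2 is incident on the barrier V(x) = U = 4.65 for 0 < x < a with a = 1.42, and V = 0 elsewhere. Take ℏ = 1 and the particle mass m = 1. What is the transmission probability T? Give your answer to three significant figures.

Above the barrier the interior wavenumber is k₂ = √(2m(E − U))/ℏ = 3.619, giving phase k₂a = 5.140.
Matching at both interfaces gives T⁻¹ = 1 + U² sin²(k₂a) / [4E(E − U)] = 1.061, hence T = 0.942.

T = 0.942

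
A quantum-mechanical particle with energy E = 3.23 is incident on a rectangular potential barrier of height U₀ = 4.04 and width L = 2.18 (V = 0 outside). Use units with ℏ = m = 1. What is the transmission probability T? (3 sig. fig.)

Since E < U₀ the interior solution is evanescent with decay constant κ = √(2m(U₀ − E))/ℏ = 1.273.
κL = 2.775, sinh(κL) = 7.986.
Matching ψ, ψ′ at both faces gives T = [1 + U₀² sinh²(κL) / (4E(U₀ − E))]⁻¹ = 1/100.5 = 0.00995.

T = 0.00995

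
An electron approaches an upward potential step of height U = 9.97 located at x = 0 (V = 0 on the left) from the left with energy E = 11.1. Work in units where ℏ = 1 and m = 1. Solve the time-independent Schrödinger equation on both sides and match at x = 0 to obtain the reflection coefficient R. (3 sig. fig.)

The wavenumbers are k₁ = √(2mE)/ℏ = 4.712 on the left and k₂ = √(2m(E − U))/ℏ = 1.503 on the right.
Matching ψ and ψ′ at x = 0 gives r = (k₁ − k₂)/(k₁ + k₂), so R = r² = 0.2665 and T = 1 − R = 0.7335.

R = 0.266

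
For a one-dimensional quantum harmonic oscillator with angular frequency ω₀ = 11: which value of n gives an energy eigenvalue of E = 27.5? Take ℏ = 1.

n = 2

E_n = ℏω₀(n + ½) ⇒ n = E/(ℏω₀) − ½ = 27.5/11 − 0.5 = 2.000 → n = 2.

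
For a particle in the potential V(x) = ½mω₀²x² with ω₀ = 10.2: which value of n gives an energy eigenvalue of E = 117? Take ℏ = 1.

E_n = ℏω₀(n + ½) ⇒ n = E/(ℏω₀) − ½ = 117/10.2 − 0.5 = 10.971 → n = 11.

n = 11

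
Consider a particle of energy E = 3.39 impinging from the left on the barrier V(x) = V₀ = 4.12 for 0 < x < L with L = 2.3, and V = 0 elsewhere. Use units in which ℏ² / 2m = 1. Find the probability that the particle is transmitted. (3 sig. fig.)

E < V₀: inside the barrier ψ ∝ e^{±κx} with κ = √(2m(V₀ − E))/ℏ = 0.8544.
κL = 1.965, sinh(κL) = 3.498.
The exact tunnelling result is T⁻¹ = 1 + V₀² sinh²(κL) / [4E(V₀ − E)] = 21.98, so T = 0.0455.

T = 0.0455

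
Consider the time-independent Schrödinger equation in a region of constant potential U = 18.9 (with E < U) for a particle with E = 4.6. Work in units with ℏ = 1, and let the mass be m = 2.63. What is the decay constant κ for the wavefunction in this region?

κ = 8.67

Since E < U the TISE in this region is ψ'' = κ²ψ with κ = √(2m(U − E))/ℏ.
κ = √(2 × 2.63 × 14.3) = 8.673.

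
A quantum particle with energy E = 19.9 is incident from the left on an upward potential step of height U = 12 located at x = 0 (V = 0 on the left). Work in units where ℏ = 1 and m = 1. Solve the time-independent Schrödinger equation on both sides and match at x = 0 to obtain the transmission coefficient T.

T = 0.948

The wavenumbers are k₁ = √(2mE)/ℏ = 6.309 on the left and k₂ = √(2m(E − U))/ℏ = 3.975 on the right.
Continuity of ψ and ψ′ at the step yields the reflection amplitude r = (k₁ − k₂)/(k₁ + k₂) = 0.2269; thus R = |r|² = 0.05150, T = 0.9485.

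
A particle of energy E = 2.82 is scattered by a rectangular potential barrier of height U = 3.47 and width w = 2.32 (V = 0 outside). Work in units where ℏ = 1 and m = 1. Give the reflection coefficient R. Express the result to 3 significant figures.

E < U: inside the barrier ψ ∝ e^{±κx} with κ = √(2m(U − E))/ℏ = 1.140.
κw = 2.645, sinh(κw) = 7.008.
The exact tunnelling result is T⁻¹ = 1 + U² sinh²(κw) / [4E(U − E)] = 81.65, so T = 0.0122.
R = 1 − T = 0.988.

R = 0.988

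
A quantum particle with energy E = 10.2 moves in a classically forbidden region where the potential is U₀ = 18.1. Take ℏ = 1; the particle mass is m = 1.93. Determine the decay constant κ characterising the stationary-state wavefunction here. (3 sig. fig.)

κ = 5.52

Since E < U₀ the TISE in this region is ψ'' = κ²ψ with κ = √(2m(U₀ − E))/ℏ.
κ = √(2 × 1.93 × 7.9) = 5.522.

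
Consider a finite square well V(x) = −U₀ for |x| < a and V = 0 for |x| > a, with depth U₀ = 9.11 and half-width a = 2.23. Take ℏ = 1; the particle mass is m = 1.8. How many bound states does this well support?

Define the well-strength parameter z₀ = (a/ℏ)√(2mU₀) = 2.23 × √(2·1.8·9.11) = 12.77.
The even/odd transcendental equations gain one root per π/2 in z₀, giving N = 1 + ⌊2z₀/π⌋ = 1 + ⌊8.130⌋ = 9.

N = 9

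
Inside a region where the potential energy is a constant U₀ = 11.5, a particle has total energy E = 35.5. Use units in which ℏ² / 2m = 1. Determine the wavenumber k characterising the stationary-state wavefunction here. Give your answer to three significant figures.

k = 4.90

With E > U₀ the solution is oscillatory, ψ ∝ e^{±ikx} with k = √(2m(E − U₀))/ℏ.
k = √(2 × 0.5 × 24) = 4.899.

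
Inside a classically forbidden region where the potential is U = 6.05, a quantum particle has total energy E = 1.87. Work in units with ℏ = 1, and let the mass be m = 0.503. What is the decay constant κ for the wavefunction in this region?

Since E < U the TISE in this region is ψ'' = κ²ψ with κ = √(2m(U − E))/ℏ.
κ = √(2 × 0.503 × 4.18) = 2.051.

κ = 2.05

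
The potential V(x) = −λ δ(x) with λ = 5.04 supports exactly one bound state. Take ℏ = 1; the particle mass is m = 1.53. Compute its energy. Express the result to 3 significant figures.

The bound state is ψ(x) = √κ e^{−κ|x|}. The derivative jump ψ'(0⁺) − ψ'(0⁻) = −(2mλ/ℏ²)ψ(0) fixes κ = mλ/ℏ² = 7.711.
Then E = −ℏ²κ²/(2m) = −mλ²/(2ℏ²) = -19.43.

E = -19.4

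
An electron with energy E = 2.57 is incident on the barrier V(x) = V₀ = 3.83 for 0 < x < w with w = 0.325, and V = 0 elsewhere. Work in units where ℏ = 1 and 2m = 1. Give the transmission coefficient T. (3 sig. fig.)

T = 0.864

Since E < V₀ the interior solution is evanescent with decay constant κ = √(2m(V₀ − E))/ℏ = 1.122.
κw = 0.3648, sinh(κw) = 0.3730.
Matching ψ, ψ′ at both faces gives T = [1 + V₀² sinh²(κw) / (4E(V₀ − E))]⁻¹ = 1/1.158 = 0.864.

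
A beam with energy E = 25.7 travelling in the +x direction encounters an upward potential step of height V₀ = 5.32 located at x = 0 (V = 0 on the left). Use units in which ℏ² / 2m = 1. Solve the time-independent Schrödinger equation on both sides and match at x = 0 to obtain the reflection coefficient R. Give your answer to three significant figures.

On each side the TISE gives plane waves with k = √(2m(E − V))/ℏ: k₁ = √(2·½·25.7) = 5.070, k₂ = √(2·½·20.38) = 4.514.
Continuity of ψ and ψ′ at the step yields the reflection amplitude r = (k₁ − k₂)/(k₁ + k₂) = 0.05792; thus R = |r|² = 0.003355, T = 0.9966.

R = 0.00335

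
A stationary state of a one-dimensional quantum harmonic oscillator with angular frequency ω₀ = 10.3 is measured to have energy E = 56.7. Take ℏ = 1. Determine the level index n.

n = 5

Invert E_n = (n + ½)ℏω₀: n = E/ℏω₀ − ½ = 5.005, so n = 5.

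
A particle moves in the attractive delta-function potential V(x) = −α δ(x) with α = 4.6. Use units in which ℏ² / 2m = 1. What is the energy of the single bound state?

E = -5.29

For x ≠ 0 the bound state is ψ ∝ e^{−κ|x|}; integrating the TISE across the delta gives the cusp condition 2κ = 2mα/ℏ², so κ = 2.300.
Then E = −ℏ²κ²/(2m) = −mα²/(2ℏ²) = -5.290.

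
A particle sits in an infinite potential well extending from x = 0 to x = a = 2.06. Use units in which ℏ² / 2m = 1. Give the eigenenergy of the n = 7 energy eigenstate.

Requiring ψ(0) = ψ(a) = 0 quantises k = nπ/a, hence E_n = ℏ²k²/2m = n²π²ℏ²/(2ma²).
E_7 = 7² × π² / (2 × 0.5 × 2.06²) = 114.0.

E = 114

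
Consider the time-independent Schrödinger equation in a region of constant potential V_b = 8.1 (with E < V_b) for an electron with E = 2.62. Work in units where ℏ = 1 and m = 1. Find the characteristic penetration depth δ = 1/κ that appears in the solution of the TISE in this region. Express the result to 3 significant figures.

Since E < V_b the TISE in this region is ψ'' = κ²ψ with κ = √(2m(V_b − E))/ℏ.
κ = √(2 × 1 × 5.48) = 3.311. The penetration depth is δ = 1/κ = 0.302.

δ = 0.302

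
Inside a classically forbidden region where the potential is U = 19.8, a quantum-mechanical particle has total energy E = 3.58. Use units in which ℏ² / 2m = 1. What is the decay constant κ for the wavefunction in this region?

κ = 4.03

Since E < U the TISE in this region is ψ'' = κ²ψ with κ = √(2m(U − E))/ℏ.
κ = √(2 × 0.5 × 16.22) = 4.027.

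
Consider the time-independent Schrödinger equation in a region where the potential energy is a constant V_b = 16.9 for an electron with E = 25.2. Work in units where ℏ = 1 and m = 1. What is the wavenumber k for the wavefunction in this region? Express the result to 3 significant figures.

k = 4.07

With E > V_b the solution is oscillatory, ψ ∝ e^{±ikx} with k = √(2m(E − V_b))/ℏ.
k = √(2 × 1 × 8.3) = 4.074.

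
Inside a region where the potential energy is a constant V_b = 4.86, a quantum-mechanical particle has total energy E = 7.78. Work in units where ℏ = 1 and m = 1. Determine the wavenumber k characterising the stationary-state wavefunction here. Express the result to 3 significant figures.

With E > V_b the solution is oscillatory, ψ ∝ e^{±ikx} with k = √(2m(E − V_b))/ℏ.
k = √(2 × 1 × 2.92) = 2.417.

k = 2.42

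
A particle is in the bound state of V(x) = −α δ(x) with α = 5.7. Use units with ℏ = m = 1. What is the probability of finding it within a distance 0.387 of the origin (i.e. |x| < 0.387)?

The normalised bound state is ψ = √κ e^{−κ|x|} with κ = mα/ℏ² = 5.700.
P(|x| < d) = ∫_{−d}^{d} κ e^{−2κ|x|} dx = 1 − e^{−2κd} = 1 − e^{−4.412} = 0.9879.

P = 0.988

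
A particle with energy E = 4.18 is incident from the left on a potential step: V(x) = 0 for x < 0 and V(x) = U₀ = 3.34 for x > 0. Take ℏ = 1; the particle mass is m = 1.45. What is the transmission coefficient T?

T = 0.855

The wavenumbers are k₁ = √(2mE)/ℏ = 3.482 on the left and k₂ = √(2m(E − U₀))/ℏ = 1.561 on the right.
Matching ψ and ψ′ at x = 0 gives r = (k₁ − k₂)/(k₁ + k₂), so R = r² = 0.1451 and T = 1 − R = 0.8549.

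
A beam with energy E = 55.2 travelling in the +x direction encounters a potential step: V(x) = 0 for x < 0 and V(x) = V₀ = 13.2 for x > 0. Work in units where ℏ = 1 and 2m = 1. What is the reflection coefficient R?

R = 0.00465

The wavenumbers are k₁ = √(2mE)/ℏ = 7.430 on the left and k₂ = √(2m(E − V₀))/ℏ = 6.481 on the right.
Continuity of ψ and ψ′ at the step yields the reflection amplitude r = (k₁ − k₂)/(k₁ + k₂) = 0.06822; thus R = |r|² = 0.004654, T = 0.9953.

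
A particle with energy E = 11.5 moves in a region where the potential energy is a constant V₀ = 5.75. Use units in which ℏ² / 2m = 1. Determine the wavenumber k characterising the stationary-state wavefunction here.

With E > V₀ the solution is oscillatory, ψ ∝ e^{±ikx} with k = √(2m(E − V₀))/ℏ.
k = √(2 × 0.5 × 5.75) = 2.398.

k = 2.40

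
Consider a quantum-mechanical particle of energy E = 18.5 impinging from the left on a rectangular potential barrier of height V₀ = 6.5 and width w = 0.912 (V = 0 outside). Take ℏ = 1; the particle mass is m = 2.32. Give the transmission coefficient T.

T = 0.988

Above the barrier the interior wavenumber is k₂ = √(2m(E − V₀))/ℏ = 7.462, giving phase k₂w = 6.805.
T = [1 + V₀² sin²(k₂w) / (4E(E − V₀))]⁻¹ = 1/1.012 = 0.988.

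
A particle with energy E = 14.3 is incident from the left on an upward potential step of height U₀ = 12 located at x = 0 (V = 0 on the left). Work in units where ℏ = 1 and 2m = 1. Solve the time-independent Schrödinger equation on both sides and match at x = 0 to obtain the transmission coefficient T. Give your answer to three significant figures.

On each side the TISE gives plane waves with k = √(2m(E − V))/ℏ: k₁ = √(2·½·14.3) = 3.782, k₂ = √(2·½·2.3) = 1.517.
Matching ψ and ψ′ at x = 0 gives r = (k₁ − k₂)/(k₁ + k₂), so R = r² = 0.1828 and T = 1 − R = 0.8172.

T = 0.817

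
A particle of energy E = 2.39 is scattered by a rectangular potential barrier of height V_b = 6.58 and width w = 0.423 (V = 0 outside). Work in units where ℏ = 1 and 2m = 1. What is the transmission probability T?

E < V_b: inside the barrier ψ ∝ e^{±κx} with κ = √(2m(V_b − E))/ℏ = 2.047.
κw = 0.8659, sinh(κw) = 0.9782.
Matching ψ, ψ′ at both faces gives T = [1 + V_b² sinh²(κw) / (4E(V_b − E))]⁻¹ = 1/2.034 = 0.492.

T = 0.492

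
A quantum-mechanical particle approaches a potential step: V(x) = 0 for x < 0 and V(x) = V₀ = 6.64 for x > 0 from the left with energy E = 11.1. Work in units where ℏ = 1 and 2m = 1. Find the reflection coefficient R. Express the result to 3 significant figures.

The wavenumbers are k₁ = √(2mE)/ℏ = 3.332 on the left and k₂ = √(2m(E − V₀))/ℏ = 2.112 on the right.
Matching ψ and ψ′ at x = 0 gives r = (k₁ − k₂)/(k₁ + k₂), so R = r² = 0.05021 and T = 1 − R = 0.9498.

R = 0.0502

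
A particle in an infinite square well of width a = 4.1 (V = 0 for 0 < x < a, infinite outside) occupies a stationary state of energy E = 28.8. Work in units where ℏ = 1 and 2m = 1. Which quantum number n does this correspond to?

For an infinite well E_n = n²π²ℏ²/(2ma²), so n = (a/πℏ)√(2mE).
n = (4.1/π) × √(2 × 0.5 × 28.8) = 7.004 → n = 7.

n = 7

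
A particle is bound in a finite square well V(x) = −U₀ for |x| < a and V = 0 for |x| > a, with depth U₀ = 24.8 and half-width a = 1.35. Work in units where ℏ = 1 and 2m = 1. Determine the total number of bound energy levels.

N = 5

Define the well-strength parameter z₀ = (a/ℏ)√(2mU₀) = 1.35 × √(2·0.5·24.8) = 6.723.
A new bound state (alternating even/odd) appears each time z₀ passes a multiple of π/2, so N = ⌊2z₀/π⌋ + 1 = ⌊4.280⌋ + 1 = 5.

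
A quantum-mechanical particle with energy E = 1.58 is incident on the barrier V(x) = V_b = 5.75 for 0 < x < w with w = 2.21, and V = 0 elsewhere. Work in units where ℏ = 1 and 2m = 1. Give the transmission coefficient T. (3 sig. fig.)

E < V_b: inside the barrier ψ ∝ e^{±κx} with κ = √(2m(V_b − E))/ℏ = 2.042.
κw = 4.513, sinh(κw) = 45.59.
The exact tunnelling result is T⁻¹ = 1 + V_b² sinh²(κw) / [4E(V_b − E)] = 2608, so T = 0.000383.

T = 0.000383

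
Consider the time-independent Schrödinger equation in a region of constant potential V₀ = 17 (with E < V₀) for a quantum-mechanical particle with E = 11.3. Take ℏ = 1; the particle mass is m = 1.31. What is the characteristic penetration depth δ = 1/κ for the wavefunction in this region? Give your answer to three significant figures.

Since E < V₀ the TISE in this region is ψ'' = κ²ψ with κ = √(2m(V₀ − E))/ℏ.
κ = √(2 × 1.31 × 5.7) = 3.864. The penetration depth is δ = 1/κ = 0.259.

δ = 0.259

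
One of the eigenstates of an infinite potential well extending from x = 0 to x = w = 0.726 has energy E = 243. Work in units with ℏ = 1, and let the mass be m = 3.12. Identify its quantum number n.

From E_n = n²π²ℏ²/(2mw²) invert to n = √(2mw²E)/(πℏ).
n = (0.726/π) × √(2 × 3.12 × 243) = 8.999 → n = 9.

n = 9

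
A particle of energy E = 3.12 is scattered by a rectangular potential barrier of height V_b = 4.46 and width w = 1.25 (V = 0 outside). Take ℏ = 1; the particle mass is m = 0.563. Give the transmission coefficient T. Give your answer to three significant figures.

E < V_b: inside the barrier ψ ∝ e^{±κx} with κ = √(2m(V_b − E))/ℏ = 1.228.
κw = 1.535, sinh(κw) = 2.214.
The exact tunnelling result is T⁻¹ = 1 + V_b² sinh²(κw) / [4E(V_b − E)] = 6.830, so T = 0.146.

T = 0.146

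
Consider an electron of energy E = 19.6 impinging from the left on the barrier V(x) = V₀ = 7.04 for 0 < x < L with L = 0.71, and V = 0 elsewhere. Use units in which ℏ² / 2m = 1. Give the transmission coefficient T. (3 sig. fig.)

Above the barrier the interior wavenumber is k₂ = √(2m(E − V₀))/ℏ = 3.544, giving phase k₂L = 2.516.
Matching at both interfaces gives T⁻¹ = 1 + V₀² sin²(k₂L) / [4E(E − V₀)] = 1.017, hence T = 0.983.

T = 0.983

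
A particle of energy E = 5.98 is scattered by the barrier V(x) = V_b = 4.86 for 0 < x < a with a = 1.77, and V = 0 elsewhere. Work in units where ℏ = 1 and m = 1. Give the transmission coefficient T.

E > V_b: inside the barrier k₂ = √(2m(E − V_b))/ℏ = 1.497, k₂a = 2.649.
T = [1 + V_b² sin²(k₂a) / (4E(E − V_b))]⁻¹ = 1/1.197 = 0.835.

T = 0.835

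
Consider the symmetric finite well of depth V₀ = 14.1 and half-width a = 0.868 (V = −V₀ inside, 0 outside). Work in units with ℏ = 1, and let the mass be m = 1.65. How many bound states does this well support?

The dimensionless depth is z₀ = a√(2mV₀)/ℏ = 0.868 × √(46.53) = 5.921.
A new bound state (alternating even/odd) appears each time z₀ passes a multiple of π/2, so N = ⌊2z₀/π⌋ + 1 = ⌊3.769⌋ + 1 = 4.

N = 4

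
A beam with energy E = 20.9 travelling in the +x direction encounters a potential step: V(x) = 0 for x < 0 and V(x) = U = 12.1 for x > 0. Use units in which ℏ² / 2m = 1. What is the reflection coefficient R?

On each side the TISE gives plane waves with k = √(2m(E − V))/ℏ: k₁ = √(2·½·20.9) = 4.572, k₂ = √(2·½·8.8) = 2.966.
Matching ψ and ψ′ at x = 0 gives r = (k₁ − k₂)/(k₁ + k₂), so R = r² = 0.04534 and T = 1 − R = 0.9547.

R = 0.0453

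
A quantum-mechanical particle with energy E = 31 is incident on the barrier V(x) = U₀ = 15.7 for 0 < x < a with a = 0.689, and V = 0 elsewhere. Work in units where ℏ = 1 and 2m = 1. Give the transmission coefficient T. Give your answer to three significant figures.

T = 0.976

Above the barrier the interior wavenumber is k₂ = √(2m(E − U₀))/ℏ = 3.912, giving phase k₂a = 2.695.
Matching at both interfaces gives T⁻¹ = 1 + U₀² sin²(k₂a) / [4E(E − U₀)] = 1.024, hence T = 0.976.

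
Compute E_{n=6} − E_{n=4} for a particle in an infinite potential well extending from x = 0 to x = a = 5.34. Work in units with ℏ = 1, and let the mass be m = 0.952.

ΔE = 3.64

E_n = n²π²ℏ²/(2ma²), so ΔE = (6² − 4²) π²ℏ²/(2ma²).
ΔE = 20 × π² / (2 × 0.952 × 5.34²) = 3.636.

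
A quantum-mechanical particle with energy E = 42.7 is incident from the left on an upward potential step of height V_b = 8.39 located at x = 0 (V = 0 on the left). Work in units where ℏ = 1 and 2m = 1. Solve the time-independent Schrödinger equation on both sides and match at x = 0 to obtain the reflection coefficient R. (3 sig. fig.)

The wavenumbers are k₁ = √(2mE)/ℏ = 6.535 on the left and k₂ = √(2m(E − V_b))/ℏ = 5.857 on the right.
Continuity of ψ and ψ′ at the step yields the reflection amplitude r = (k₁ − k₂)/(k₁ + k₂) = 0.05464; thus R = |r|² = 0.002985, T = 0.9970.

R = 0.00299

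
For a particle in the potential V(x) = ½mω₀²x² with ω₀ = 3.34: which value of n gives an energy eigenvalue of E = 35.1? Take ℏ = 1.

E_n = ℏω₀(n + ½) ⇒ n = E/(ℏω₀) − ½ = 35.1/3.34 − 0.5 = 10.009 → n = 10.

n = 10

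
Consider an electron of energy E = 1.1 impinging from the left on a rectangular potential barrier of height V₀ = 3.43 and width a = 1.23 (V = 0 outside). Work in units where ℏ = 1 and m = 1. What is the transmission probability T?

E < V₀: inside the barrier ψ ∝ e^{±κx} with κ = √(2m(V₀ − E))/ℏ = 2.159.
κa = 2.655, sinh(κa) = 7.079.
The exact tunnelling result is T⁻¹ = 1 + V₀² sinh²(κa) / [4E(V₀ − E)] = 58.50, so T = 0.0171.

T = 0.0171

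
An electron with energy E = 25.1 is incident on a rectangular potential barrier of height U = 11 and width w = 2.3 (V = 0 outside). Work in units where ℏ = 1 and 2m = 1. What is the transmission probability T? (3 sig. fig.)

T = 0.959

Above the barrier the interior wavenumber is k₂ = √(2m(E − U))/ℏ = 3.755, giving phase k₂w = 8.636.
T = [1 + U² sin²(k₂w) / (4E(E − U))]⁻¹ = 1/1.043 = 0.959.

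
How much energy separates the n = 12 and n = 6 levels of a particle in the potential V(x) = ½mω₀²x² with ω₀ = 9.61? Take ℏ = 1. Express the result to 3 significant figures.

ΔE = 57.7

E_n = ℏω₀(n + ½), so ΔE = (12 − 6) ℏω₀ = 6 × 9.61 = 57.66.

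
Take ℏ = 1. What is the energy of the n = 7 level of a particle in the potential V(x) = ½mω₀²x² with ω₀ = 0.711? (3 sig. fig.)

E = 5.33

The oscillator eigenvalues are E_n = ℏω₀(n + ½), so E_7 = 0.711 × 7.5 = 5.333.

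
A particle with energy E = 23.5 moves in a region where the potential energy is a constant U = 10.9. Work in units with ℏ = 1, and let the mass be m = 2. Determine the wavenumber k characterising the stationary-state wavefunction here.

k = 7.10

With E > U the solution is oscillatory, ψ ∝ e^{±ikx} with k = √(2m(E − U))/ℏ.
k = √(2 × 2 × 12.6) = 7.099.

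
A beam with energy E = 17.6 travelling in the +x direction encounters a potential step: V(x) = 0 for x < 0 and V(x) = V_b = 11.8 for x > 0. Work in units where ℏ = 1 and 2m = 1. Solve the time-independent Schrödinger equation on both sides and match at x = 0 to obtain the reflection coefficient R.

R = 0.0732

On each side the TISE gives plane waves with k = √(2m(E − V))/ℏ: k₁ = √(2·½·17.6) = 4.195, k₂ = √(2·½·5.8) = 2.408.
Continuity of ψ and ψ′ at the step yields the reflection amplitude r = (k₁ − k₂)/(k₁ + k₂) = 0.2706; thus R = |r|² = 0.07322, T = 0.9268.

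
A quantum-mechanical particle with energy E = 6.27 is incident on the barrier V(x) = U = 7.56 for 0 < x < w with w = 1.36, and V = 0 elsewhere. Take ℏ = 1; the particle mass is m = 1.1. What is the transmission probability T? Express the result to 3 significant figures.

T = 0.0231

Since E < U the interior solution is evanescent with decay constant κ = √(2m(U − E))/ℏ = 1.685.
κw = 2.291, sinh(κw) = 4.892.
Matching ψ, ψ′ at both faces gives T = [1 + U² sinh²(κw) / (4E(U − E))]⁻¹ = 1/43.28 = 0.0231.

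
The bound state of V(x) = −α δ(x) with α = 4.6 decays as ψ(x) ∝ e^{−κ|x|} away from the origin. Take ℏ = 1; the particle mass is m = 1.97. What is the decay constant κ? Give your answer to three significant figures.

κ = 9.06

Integrate −(ℏ²/2m)ψ'' − αδ(x)ψ = Eψ from −ε to +ε: the ψ'' term gives ψ'(0⁺) − ψ'(0⁻) and the δ term gives −(2mα/ℏ²)ψ(0).
With ψ ∝ e^{−κ|x|} this yields −2κ = −2mα/ℏ², so κ = mα/ℏ² = 9.062.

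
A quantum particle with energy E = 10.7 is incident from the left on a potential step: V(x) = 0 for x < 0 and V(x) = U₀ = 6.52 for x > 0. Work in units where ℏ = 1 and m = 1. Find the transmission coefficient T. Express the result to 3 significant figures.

The wavenumbers are k₁ = √(2mE)/ℏ = 4.626 on the left and k₂ = √(2m(E − U₀))/ℏ = 2.891 on the right.
Continuity of ψ and ψ′ at the step yields the reflection amplitude r = (k₁ − k₂)/(k₁ + k₂) = 0.2308; thus R = |r|² = 0.05325, T = 0.9468.

T = 0.947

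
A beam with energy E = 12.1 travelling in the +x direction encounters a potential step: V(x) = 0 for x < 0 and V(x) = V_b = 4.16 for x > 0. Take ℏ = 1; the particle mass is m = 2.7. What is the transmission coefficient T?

T = 0.989

On each side the TISE gives plane waves with k = √(2m(E − V))/ℏ: k₁ = √(2·2.7·12.1) = 8.083, k₂ = √(2·2.7·7.94) = 6.548.
Continuity of ψ and ψ′ at the step yields the reflection amplitude r = (k₁ − k₂)/(k₁ + k₂) = 0.1049; thus R = |r|² = 0.01101, T = 0.9890.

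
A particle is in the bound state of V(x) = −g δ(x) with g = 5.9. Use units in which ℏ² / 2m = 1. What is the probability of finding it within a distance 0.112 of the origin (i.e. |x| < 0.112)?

The normalised bound state is ψ = √κ e^{−κ|x|} with κ = mg/ℏ² = 2.950.
P(|x| < d) = ∫_{−d}^{d} κ e^{−2κ|x|} dx = 1 − e^{−2κd} = 1 − e^{−0.6608} = 0.4836.

P = 0.484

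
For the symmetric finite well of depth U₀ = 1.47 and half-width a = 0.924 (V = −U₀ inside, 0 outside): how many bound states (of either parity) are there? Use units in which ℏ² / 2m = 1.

Define the well-strength parameter z₀ = (a/ℏ)√(2mU₀) = 0.924 × √(2·0.5·1.47) = 1.120.
A new bound state (alternating even/odd) appears each time z₀ passes a multiple of π/2, so N = ⌊2z₀/π⌋ + 1 = ⌊0.7132⌋ + 1 = 1.

N = 1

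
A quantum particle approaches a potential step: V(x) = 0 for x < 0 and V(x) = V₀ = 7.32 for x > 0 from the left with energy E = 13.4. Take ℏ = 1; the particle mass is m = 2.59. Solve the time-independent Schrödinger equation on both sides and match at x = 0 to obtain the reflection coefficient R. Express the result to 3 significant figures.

The wavenumbers are k₁ = √(2mE)/ℏ = 8.331 on the left and k₂ = √(2m(E − V₀))/ℏ = 5.612 on the right.
Continuity of ψ and ψ′ at the step yields the reflection amplitude r = (k₁ − k₂)/(k₁ + k₂) = 0.1950; thus R = |r|² = 0.03804, T = 0.9620.

R = 0.0380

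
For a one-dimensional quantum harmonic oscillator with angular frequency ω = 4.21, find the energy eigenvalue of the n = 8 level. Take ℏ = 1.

The oscillator eigenvalues are E_n = ℏω(n + ½), so E_8 = 4.21 × 8.5 = 35.79.

E = 35.8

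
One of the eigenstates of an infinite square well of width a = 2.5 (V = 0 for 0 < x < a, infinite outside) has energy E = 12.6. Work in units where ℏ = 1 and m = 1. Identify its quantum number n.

n = 4

From E_n = n²π²ℏ²/(2ma²) invert to n = √(2ma²E)/(πℏ).
n = (2.5/π) × √(2 × 1 × 12.6) = 3.995 → n = 4.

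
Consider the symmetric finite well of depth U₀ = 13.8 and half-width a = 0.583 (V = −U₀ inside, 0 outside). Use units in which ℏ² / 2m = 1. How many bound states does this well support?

The dimensionless depth is z₀ = a√(2mU₀)/ℏ = 0.583 × √(13.80) = 2.166.
A new bound state (alternating even/odd) appears each time z₀ passes a multiple of π/2, so N = ⌊2z₀/π⌋ + 1 = ⌊1.379⌋ + 1 = 2.

N = 2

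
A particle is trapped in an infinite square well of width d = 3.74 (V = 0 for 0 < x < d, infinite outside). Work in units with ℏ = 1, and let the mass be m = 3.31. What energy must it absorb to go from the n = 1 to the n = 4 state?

ΔE = 1.60

E_n = n²π²ℏ²/(2md²), so ΔE = (4² − 1²) π²ℏ²/(2md²).
ΔE = 15 × π² / (2 × 3.31 × 3.74²) = 1.599.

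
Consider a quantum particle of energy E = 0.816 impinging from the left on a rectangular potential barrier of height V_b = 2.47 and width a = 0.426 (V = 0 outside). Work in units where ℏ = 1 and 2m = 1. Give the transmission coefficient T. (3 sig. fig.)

Since E < V_b the interior solution is evanescent with decay constant κ = √(2m(V_b − E))/ℏ = 1.286.
κa = 0.5479, sinh(κa) = 0.5757.
The exact tunnelling result is T⁻¹ = 1 + V_b² sinh²(κa) / [4E(V_b − E)] = 1.375, so T = 0.728.

T = 0.728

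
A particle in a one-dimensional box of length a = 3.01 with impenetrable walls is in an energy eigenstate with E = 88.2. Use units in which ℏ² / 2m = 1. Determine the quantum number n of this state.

n = 9

For an infinite well E_n = n²π²ℏ²/(2ma²), so n = (a/πℏ)√(2mE).
n = (3.01/π) × √(2 × 0.5 × 88.2) = 8.998 → n = 9.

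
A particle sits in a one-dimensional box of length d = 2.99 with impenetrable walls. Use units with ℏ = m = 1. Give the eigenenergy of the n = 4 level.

E = 8.83

Requiring ψ(0) = ψ(d) = 0 quantises k = nπ/d, hence E_n = ℏ²k²/2m = n²π²ℏ²/(2md²).
E_4 = 4² × π² / (2 × 1 × 2.99²) = 8.832.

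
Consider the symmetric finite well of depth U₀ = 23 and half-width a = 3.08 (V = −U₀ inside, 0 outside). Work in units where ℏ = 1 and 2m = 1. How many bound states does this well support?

Define the well-strength parameter z₀ = (a/ℏ)√(2mU₀) = 3.08 × √(2·0.5·23) = 14.77.
The even/odd transcendental equations gain one root per π/2 in z₀, giving N = 1 + ⌊2z₀/π⌋ = 1 + ⌊9.404⌋ = 10.

N = 10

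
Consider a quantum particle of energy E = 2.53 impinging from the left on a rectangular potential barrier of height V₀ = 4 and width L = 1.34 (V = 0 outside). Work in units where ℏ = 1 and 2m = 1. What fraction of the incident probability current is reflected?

R = 0.865

Since E < V₀ the interior solution is evanescent with decay constant κ = √(2m(V₀ − E))/ℏ = 1.212.
κL = 1.625, sinh(κL) = 2.440.
Matching ψ, ψ′ at both faces gives T = [1 + V₀² sinh²(κL) / (4E(V₀ − E))]⁻¹ = 1/7.403 = 0.135.
R = 1 − T = 0.865.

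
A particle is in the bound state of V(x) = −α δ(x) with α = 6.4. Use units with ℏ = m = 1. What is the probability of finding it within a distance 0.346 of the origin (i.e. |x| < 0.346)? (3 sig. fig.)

P = 0.988

The normalised bound state is ψ = √κ e^{−κ|x|} with κ = mα/ℏ² = 6.400.
P(|x| < d) = ∫_{−d}^{d} κ e^{−2κ|x|} dx = 1 − e^{−2κd} = 1 − e^{−4.429} = 0.9881.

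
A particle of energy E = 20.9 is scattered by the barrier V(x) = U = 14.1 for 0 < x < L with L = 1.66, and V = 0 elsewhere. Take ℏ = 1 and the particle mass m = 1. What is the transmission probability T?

Above the barrier the interior wavenumber is k₂ = √(2m(E − U))/ℏ = 3.688, giving phase k₂L = 6.122.
T = [1 + U² sin²(k₂L) / (4E(E − U))]⁻¹ = 1/1.009 = 0.991.

T = 0.991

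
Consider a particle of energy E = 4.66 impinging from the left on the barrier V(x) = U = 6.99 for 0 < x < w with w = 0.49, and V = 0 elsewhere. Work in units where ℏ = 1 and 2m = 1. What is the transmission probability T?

T = 0.570

E < U: inside the barrier ψ ∝ e^{±κx} with κ = √(2m(U − E))/ℏ = 1.526.
κw = 0.7480, sinh(κw) = 0.8197.
The exact tunnelling result is T⁻¹ = 1 + U² sinh²(κw) / [4E(U − E)] = 1.756, so T = 0.570.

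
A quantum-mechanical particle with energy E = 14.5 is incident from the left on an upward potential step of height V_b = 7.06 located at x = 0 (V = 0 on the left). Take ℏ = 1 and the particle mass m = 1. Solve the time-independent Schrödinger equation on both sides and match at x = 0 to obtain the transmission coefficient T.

On each side the TISE gives plane waves with k = √(2m(E − V))/ℏ: k₁ = √(2·1·14.5) = 5.385, k₂ = √(2·1·7.44) = 3.857.
Matching ψ and ψ′ at x = 0 gives r = (k₁ − k₂)/(k₁ + k₂), so R = r² = 0.02732 and T = 1 − R = 0.9727.

T = 0.973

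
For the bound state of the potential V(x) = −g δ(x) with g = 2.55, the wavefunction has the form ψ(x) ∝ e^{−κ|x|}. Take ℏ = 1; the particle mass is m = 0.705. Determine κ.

κ = 1.80

Integrating the TISE across x = 0 gives the cusp condition ψ'(0⁺) − ψ'(0⁻) = −(2mg/ℏ²)ψ(0).
With ψ ∝ e^{−κ|x|} this yields −2κ = −2mg/ℏ², so κ = mg/ℏ² = 1.798.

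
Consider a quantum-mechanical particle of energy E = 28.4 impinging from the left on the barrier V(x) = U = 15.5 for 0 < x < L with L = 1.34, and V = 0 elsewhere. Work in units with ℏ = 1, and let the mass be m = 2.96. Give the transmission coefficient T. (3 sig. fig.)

T = 0.914

Above the barrier the interior wavenumber is k₂ = √(2m(E − U))/ℏ = 8.739, giving phase k₂L = 11.71.
Matching at both interfaces gives T⁻¹ = 1 + U² sin²(k₂L) / [4E(E − U)] = 1.094, hence T = 0.914.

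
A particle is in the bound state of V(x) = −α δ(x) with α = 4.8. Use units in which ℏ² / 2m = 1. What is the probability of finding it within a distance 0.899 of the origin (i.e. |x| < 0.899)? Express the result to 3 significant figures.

The normalised bound state is ψ = √κ e^{−κ|x|} with κ = mα/ℏ² = 2.400.
P(|x| < d) = ∫_{−d}^{d} κ e^{−2κ|x|} dx = 1 − e^{−2κd} = 1 − e^{−4.315} = 0.9866.

P = 0.987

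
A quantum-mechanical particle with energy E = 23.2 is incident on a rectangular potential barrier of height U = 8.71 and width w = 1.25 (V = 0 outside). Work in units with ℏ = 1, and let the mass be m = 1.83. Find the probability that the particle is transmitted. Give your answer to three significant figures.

E > U: inside the barrier k₂ = √(2m(E − U))/ℏ = 7.282, k₂w = 9.103.
T = [1 + U² sin²(k₂w) / (4E(E − U))]⁻¹ = 1/1.006 = 0.994.

T = 0.994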